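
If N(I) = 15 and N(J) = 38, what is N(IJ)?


N(IJ) = N(I) * N(J)
= 15 * 38
= 570

570


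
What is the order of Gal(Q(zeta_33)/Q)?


|Gal(Q(zeta_33)/Q)| = phi(33)
= 20

20


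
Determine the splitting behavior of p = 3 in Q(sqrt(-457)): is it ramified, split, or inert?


K = Q(sqrt(-457)). Since d mod 4 = 3, disc(K) = -1828.
Check p | disc: -1828 mod 3 = 2.
p does not divide disc. Compute Legendre symbol (d/p):
2^((3-1)/2) mod 3 = -1
(d/p) = -1, so p is inert: (p) stays prime with e=1, f=2, g=1.
Therefore p is inert.

inert


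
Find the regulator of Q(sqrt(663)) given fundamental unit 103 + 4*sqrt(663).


epsilon = 103 + 4*sqrt(663)
= 205.9951
R = ln(205.9951)
= 5.3279

5.3279


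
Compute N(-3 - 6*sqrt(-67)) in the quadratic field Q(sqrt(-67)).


N(a + b*sqrt(d)) = a^2 - d*b^2
= (-3)^2 - (-67)*(-6)^2
= 9 + 2412
= 2421

2421


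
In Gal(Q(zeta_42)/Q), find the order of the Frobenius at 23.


The Frobenius at p in Gal(Q(zeta_n)/Q) = (Z/nZ)* is the class of p, so its order is ord_42(23), the smallest k >= 1 with 23^k = 1 mod 42.
n = 42 = 2 * 3 * 7, phi(42) = 12; the order divides phi(n).
Divisors of 12: 1, 2, 3, 4, 6, 12
Repeated squaring mod 42: 23^1 = 23, 23^2 = 25, 23^4 = 37, 23^8 = 25
Test divisors in increasing order:
  k=1: 23^1 = 23 mod 42
  k=2: 23^2 = 25 mod 42
  k=3: 23^3 = 25 * 23 = 29 mod 42
  k=4: 23^4 = 37 mod 42
  k=6: 23^6 = 37 * 25 = 1 mod 42  <- first divisor giving 1
Order = 6

6


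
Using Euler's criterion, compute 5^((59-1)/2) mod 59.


p = 59 is prime and the exponent is (p-1)/2 = 29, so by Euler's criterion 5^29 = (5/59) = +1 or -1 mod 59.
Compute by square-and-multiply:
  29 = 16 + 8 + 4 + 1 (binary 11101)
  Repeated squaring mod 59: 5^1 = 5, 5^2 = 25, 5^4 = 35, 5^8 = 45, 5^16 = 19
  5^29 = 5^16 * 5^8 * 5^4 * 5^1 = 19 * 45 * 35 * 5 mod 59
    19 * 45 = 855 = 29 mod 59
    29 * 35 = 1015 = 12 mod 59
    12 * 5 = 60 = 1 mod 59
  5^29 = 1 mod 59
Result 1: 5 is a quadratic residue mod 59.
5^29 mod 59 = 1

1


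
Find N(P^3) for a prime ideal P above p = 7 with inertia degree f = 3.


N(P^a) = p^(a*f)
= 7^(3*3)
= 7^9
= 40353607

40353607


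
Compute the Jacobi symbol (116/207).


Compute (116/207) via quadratic reciprocity:
  pull out 2: (2/207) = +1  (since 207 mod 8 = 7)
  pull out 2: (2/207) = +1  (since 207 mod 8 = 7)
  reciprocity: (29/207) -> +(207/29)
  reduce: (4/29)
  pull out 2: (2/29) = -1  (since 29 mod 8 = 5)
  pull out 2: (2/29) = -1  (since 29 mod 8 = 5)
  (1/29) = 1
Product of signs = 1

1


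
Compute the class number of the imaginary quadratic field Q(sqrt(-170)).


K = Q(sqrt(-170)). d mod 4 = 2, so D = disc(K) = 4d = -680
h(K) equals the number of primitive reduced positive-definite forms (a, b, c) = a*x^2 + b*x*y + c*y^2 with b^2 - 4ac = D,
where reduced means |b| <= a <= c, with b >= 0 whenever |b| = a or a = c, and primitive means gcd(a, b, c) = 1.
Reduced forces 3a^2 <= |D| = 680, so 1 <= a <= 15; b must have the parity of D, and c = (b^2 - D)/(4a) must be an integer >= a.
Enumerate a = 1..15, b in [-a, a]:
  a=1: (1, 0, 170)  [1]
  a=2: (2, 0, 85)  [1]
  a=3: (3, -2, 57), (3, 2, 57)  [2]
  a=4: none
  a=5: (5, 0, 34)  [1]
  a=6: (6, -4, 29), (6, 4, 29)  [2]
  a=7..8: none
  a=9: (9, -2, 19), (9, 2, 19)  [2]
  a=10: (10, 0, 17)  [1]
  a=11..12: none
  a=13: (13, -10, 15), (13, 10, 15)  [2]
  a=14..15: none
Total reduced forms: 1 + 1 + 2 + 1 + 2 + 2 + 1 + 2 = 12
h = 12

12


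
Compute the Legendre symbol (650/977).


p = 977 is prime, so compute (650/977) with the reciprocity algorithm (Jacobi-symbol steps: pull out 2s via (2/n), flip via reciprocity, reduce):
  pull out 2: (2/977) = +1  (since 977 mod 8 = 1)
  reciprocity: (325/977) -> +(977/325)
  reduce: (2/325)
  pull out 2: (2/325) = -1  (since 325 mod 8 = 5)
  (1/325) = 1
Product of signs = -1
(650/977) = -1

-1


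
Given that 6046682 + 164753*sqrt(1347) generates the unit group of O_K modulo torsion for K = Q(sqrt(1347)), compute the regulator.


epsilon = 6046682 + 164753*sqrt(1347)
= 1.2093e+07
R = ln(1.2093e+07)
= 16.3082

16.3082


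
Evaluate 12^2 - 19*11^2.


x^2 - d*y^2
= 12^2 - 19*11^2
= 144 - 2299
= -2155

-2155


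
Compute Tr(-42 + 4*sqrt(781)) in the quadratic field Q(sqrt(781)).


Tr(a + b*sqrt(d)) = (a + b*sqrt(d)) + (a - b*sqrt(d)) = 2a
= 2 * (-42)
= -84

-84


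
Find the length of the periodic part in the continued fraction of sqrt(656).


Run the CF algorithm for sqrt(656).
a_0 = floor(sqrt(656)) = 25; set m_0=0, q_0=1.
Recurrence: m' = q*a - m,  q' = (d - m'^2)/q,  a' = floor((a_0 + m')/q').
  step 1: m=25, q=31, a=1
  step 2: m=6, q=20, a=1
  step 3: m=14, q=23, a=1
  step 4: m=9, q=25, a=1
  step 5: m=16, q=16, a=2
  step 6: m=16, q=25, a=1
  step 7: m=9, q=23, a=1
  step 8: m=14, q=20, a=1
  step 9: m=6, q=31, a=1
  step 10: m=25, q=1, a=50
a_10 = 2*a_0 = 50, so the period closes here.
sqrt(656) = [25; 1, 1, 1, 1, 2, 1, 1, 1, 1, 50]
Period length = 10

10


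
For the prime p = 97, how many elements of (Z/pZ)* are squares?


For prime p, the number of non-zero quadratic residues is (p-1)/2.
= (97-1)/2
= 48

48


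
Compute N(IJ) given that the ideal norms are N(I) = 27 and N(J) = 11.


N(IJ) = N(I) * N(J)
= 27 * 11
= 297

297


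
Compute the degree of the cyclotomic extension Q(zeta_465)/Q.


The degree equals Euler's totient phi(465).
465 = 3 * 5 * 31
phi(465) = 240

240


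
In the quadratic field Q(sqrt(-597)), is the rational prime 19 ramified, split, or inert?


K = Q(sqrt(-597)). Since d mod 4 = 3, disc(K) = -2388.
Check p | disc: -2388 mod 19 = 6.
p does not divide disc. Compute Legendre symbol (d/p):
11^((19-1)/2) mod 19 = 1
(d/p) = 1, so p splits: (p) = P*P' with e=1, f=1, g=2.
Therefore p is split.

split


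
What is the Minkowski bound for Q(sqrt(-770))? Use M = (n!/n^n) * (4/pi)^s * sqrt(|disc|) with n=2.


d = -770, d mod 4 = 2, so disc(K) = 4d = -3080; |disc(K)| = 3080
Imaginary quadratic field, so n = 2, s = r2 = 1, r1 = 0
M = (n!/n^n) * (4/pi)^s * sqrt(|disc(K)|) = (2!/2^2) * (4/pi)^1 * sqrt(3080)
= 0.5 * 1.273240 * 55.497748
= 35.3310

35.3310


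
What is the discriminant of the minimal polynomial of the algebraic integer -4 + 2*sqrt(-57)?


The element -4 + 2*sqrt(-57) has minimal polynomial:
x^2 + 8*x + 244
Discriminant = (8)^2 - 4*(244)
= 64 - 976
= -912

-912


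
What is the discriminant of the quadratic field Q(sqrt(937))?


For K = Q(sqrt(d)) with d squarefree: disc(K) = d if d = 1 mod 4, and disc(K) = 4d if d = 2 or 3 mod 4.
Here d = 937, and d mod 4 = 1.
d = 1 mod 4 (O_K = Z[(1+sqrt(d))/2]), so disc(K) = d = 937

937


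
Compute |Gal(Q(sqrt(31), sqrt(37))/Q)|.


The 2 square roots of distinct primes are multiplicatively independent over Q,
so [K:Q] = 2^2 and Gal(K/Q) is isomorphic to (Z/2Z)^2.
|Gal| = 2^2 = 4

4


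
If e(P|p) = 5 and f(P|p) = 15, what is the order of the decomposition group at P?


|D_P| = e * f
= 5 * 15
= 75

75


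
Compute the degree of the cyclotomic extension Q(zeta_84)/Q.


The degree equals Euler's totient phi(84).
84 = 2^2 * 3 * 7
phi(84) = 24

24


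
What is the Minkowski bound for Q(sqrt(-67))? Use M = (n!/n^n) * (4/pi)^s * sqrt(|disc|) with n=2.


d = -67, d mod 4 = 1, so disc(K) = d = -67; |disc(K)| = 67
Imaginary quadratic field, so n = 2, s = r2 = 1, r1 = 0
M = (n!/n^n) * (4/pi)^s * sqrt(|disc(K)|) = (2!/2^2) * (4/pi)^1 * sqrt(67)
= 0.5 * 1.273240 * 8.185353
= 5.2110

5.2110


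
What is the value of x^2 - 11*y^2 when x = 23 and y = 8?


x^2 - d*y^2
= 23^2 - 11*8^2
= 529 - 704
= -175

-175


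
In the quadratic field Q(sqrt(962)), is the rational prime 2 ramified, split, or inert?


K = Q(sqrt(962)). Since d mod 4 = 2, disc(K) = 3848.
Check p | disc: 3848 mod 2 = 0.
p divides disc, so p ramifies: (p) = P^2 with e=2, f=1, g=1.
Therefore p is ramified.

ramified


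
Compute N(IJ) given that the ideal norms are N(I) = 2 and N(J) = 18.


N(IJ) = N(I) * N(J)
= 2 * 18
= 36

36


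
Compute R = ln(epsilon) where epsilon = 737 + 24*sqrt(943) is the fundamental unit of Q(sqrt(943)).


epsilon = 737 + 24*sqrt(943)
= 1473.9993
R = ln(1473.9993)
= 7.2957

7.2957


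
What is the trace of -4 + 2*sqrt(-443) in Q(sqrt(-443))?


Tr(a + b*sqrt(d)) = (a + b*sqrt(d)) + (a - b*sqrt(d)) = 2a
= 2 * (-4)
= -8

-8


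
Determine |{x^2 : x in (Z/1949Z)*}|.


For prime p, the number of non-zero quadratic residues is (p-1)/2.
= (1949-1)/2
= 974

974


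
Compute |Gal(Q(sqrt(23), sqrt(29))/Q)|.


The 2 square roots of distinct primes are multiplicatively independent over Q,
so [K:Q] = 2^2 and Gal(K/Q) is isomorphic to (Z/2Z)^2.
|Gal| = 2^2 = 4

4


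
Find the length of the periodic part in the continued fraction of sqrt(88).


Run the CF algorithm for sqrt(88).
a_0 = floor(sqrt(88)) = 9; set m_0=0, q_0=1.
Recurrence: m' = q*a - m,  q' = (d - m'^2)/q,  a' = floor((a_0 + m')/q').
  step 1: m=9, q=7, a=2
  step 2: m=5, q=9, a=1
  step 3: m=4, q=8, a=1
  step 4: m=4, q=9, a=1
  step 5: m=5, q=7, a=2
  step 6: m=9, q=1, a=18
a_6 = 2*a_0 = 18, so the period closes here.
sqrt(88) = [9; 2, 1, 1, 1, 2, 18]
Period length = 6

6


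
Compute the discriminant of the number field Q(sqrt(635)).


For K = Q(sqrt(d)) with d squarefree: disc(K) = d if d = 1 mod 4, and disc(K) = 4d if d = 2 or 3 mod 4.
Here d = 635, and d mod 4 = 3.
d = 3 mod 4, not 1 (O_K = Z[sqrt(d)]), so disc(K) = 4d = 4 * (635) = 2540

2540


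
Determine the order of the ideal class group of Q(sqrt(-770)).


K = Q(sqrt(-770)). d mod 4 = 2, so D = disc(K) = 4d = -3080
h(K) equals the number of primitive reduced positive-definite forms (a, b, c) = a*x^2 + b*x*y + c*y^2 with b^2 - 4ac = D,
where reduced means |b| <= a <= c, with b >= 0 whenever |b| = a or a = c, and primitive means gcd(a, b, c) = 1.
Reduced forces 3a^2 <= |D| = 3080, so 1 <= a <= 32; b must have the parity of D, and c = (b^2 - D)/(4a) must be an integer >= a.
Enumerate a = 1..32, b in [-a, a]:
  a=1: (1, 0, 770)  [1]
  a=2: (2, 0, 385)  [1]
  a=3: (3, -2, 257), (3, 2, 257)  [2]
  a=4: none
  a=5: (5, 0, 154)  [1]
  a=6: (6, -4, 129), (6, 4, 129)  [2]
  a=7: (7, 0, 110)  [1]
  a=8: none
  a=9: (9, -4, 86), (9, 4, 86)  [2]
  a=10: (10, 0, 77)  [1]
  a=11: (11, 0, 70)  [1]
  a=12: none
  a=13: (13, -12, 62), (13, 12, 62)  [2]
  a=14: (14, 0, 55)  [1]
  a=15: (15, -10, 53), (15, 10, 53)  [2]
  a=16..17: none
  a=18: (18, -4, 43), (18, 4, 43)  [2]
  a=19: (19, -6, 41), (19, 6, 41)  [2]
  a=20: none
  a=21: (21, -14, 39), (21, 14, 39)  [2]
  a=22: (22, 0, 35)  [1]
  a=23: (23, -18, 37), (23, 18, 37)  [2]
  a=24..25: none
  a=26: (26, -12, 31), (26, 12, 31)  [2]
  a=27: (27, -22, 33), (27, 22, 33)  [2]
  a=28: none
  a=29: (29, -20, 30), (29, 20, 30)  [2]
  a=30..32: none
Total reduced forms: 1 + 1 + 2 + 1 + 2 + 1 + 2 + 1 + 1 + 2 + 1 + 2 + 2 + 2 + 2 + 1 + 2 + 2 + 2 + 2 = 32
h = 32

32


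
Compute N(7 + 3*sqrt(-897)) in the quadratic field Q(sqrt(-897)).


N(a + b*sqrt(d)) = a^2 - d*b^2
= (7)^2 - (-897)*(3)^2
= 49 + 8073
= 8122

8122


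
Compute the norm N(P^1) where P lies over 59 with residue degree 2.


N(P^a) = p^(a*f)
= 59^(1*2)
= 59^2
= 3481

3481


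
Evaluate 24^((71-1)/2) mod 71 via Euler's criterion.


p = 71 is prime and the exponent is (p-1)/2 = 35, so by Euler's criterion 24^35 = (24/71) = +1 or -1 mod 71.
Compute by square-and-multiply:
  35 = 32 + 2 + 1 (binary 100011)
  Repeated squaring mod 71: 24^1 = 24, 24^2 = 8, 24^4 = 64, 24^8 = 49, 24^16 = 58, 24^32 = 27
  24^35 = 24^32 * 24^2 * 24^1 = 27 * 8 * 24 mod 71
    27 * 8 = 216 = 3 mod 71
    3 * 24 = 72 = 1 mod 71
  24^35 = 1 mod 71
Result 1: 24 is a quadratic residue mod 71.
24^35 mod 71 = 1

1


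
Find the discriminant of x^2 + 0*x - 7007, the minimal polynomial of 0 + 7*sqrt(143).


The element 0 + 7*sqrt(143) has minimal polynomial:
x^2 + 0*x - 7007
Discriminant = (0)^2 - 4*(-7007)
= 0 + 28028
= 28028

28028


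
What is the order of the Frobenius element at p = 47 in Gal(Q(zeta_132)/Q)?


The Frobenius at p in Gal(Q(zeta_n)/Q) = (Z/nZ)* is the class of p, so its order is ord_132(47), the smallest k >= 1 with 47^k = 1 mod 132.
n = 132 = 2^2 * 3 * 11, phi(132) = 40; the order divides phi(n).
Divisors of 40: 1, 2, 4, 5, 8, 10, 20, 40
Repeated squaring mod 132: 47^1 = 47, 47^2 = 97, 47^4 = 37, 47^8 = 49, 47^16 = 25, 47^32 = 97
Test divisors in increasing order:
  k=1: 47^1 = 47 mod 132
  k=2: 47^2 = 97 mod 132
  k=4: 47^4 = 37 mod 132
  k=5: 47^5 = 37 * 47 = 23 mod 132
  k=8: 47^8 = 49 mod 132
  k=10: 47^10 = 49 * 97 = 1 mod 132  <- first divisor giving 1
Order = 10

10


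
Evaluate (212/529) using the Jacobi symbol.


Compute (212/529) via quadratic reciprocity:
  pull out 2: (2/529) = +1  (since 529 mod 8 = 1)
  pull out 2: (2/529) = +1  (since 529 mod 8 = 1)
  reciprocity: (53/529) -> +(529/53)
  reduce: (52/53)
  pull out 2: (2/53) = -1  (since 53 mod 8 = 5)
  pull out 2: (2/53) = -1  (since 53 mod 8 = 5)
  reciprocity: (13/53) -> +(53/13)
  reduce: (1/13)
  (1/13) = 1
Product of signs = 1

1


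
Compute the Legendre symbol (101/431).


p = 431 is prime, so compute (101/431) with the reciprocity algorithm (Jacobi-symbol steps: pull out 2s via (2/n), flip via reciprocity, reduce):
  reciprocity: (101/431) -> +(431/101)
  reduce: (27/101)
  reciprocity: (27/101) -> +(101/27)
  reduce: (20/27)
  pull out 2: (2/27) = -1  (since 27 mod 8 = 3)
  pull out 2: (2/27) = -1  (since 27 mod 8 = 3)
  reciprocity: (5/27) -> +(27/5)
  reduce: (2/5)
  pull out 2: (2/5) = -1  (since 5 mod 8 = 5)
  (1/5) = 1
Product of signs = -1
(101/431) = -1

-1


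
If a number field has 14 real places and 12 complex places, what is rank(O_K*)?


By Dirichlet's unit theorem:
rank = r1 + r2 - 1
= 14 + 12 - 1
= 25

25


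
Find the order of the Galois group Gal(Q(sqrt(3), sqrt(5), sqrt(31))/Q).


The 3 square roots of distinct primes are multiplicatively independent over Q,
so [K:Q] = 2^3 and Gal(K/Q) is isomorphic to (Z/2Z)^3.
|Gal| = 2^3 = 8

8


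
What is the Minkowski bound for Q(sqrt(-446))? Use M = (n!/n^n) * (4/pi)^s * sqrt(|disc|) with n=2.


d = -446, d mod 4 = 2, so disc(K) = 4d = -1784; |disc(K)| = 1784
Imaginary quadratic field, so n = 2, s = r2 = 1, r1 = 0
M = (n!/n^n) * (4/pi)^s * sqrt(|disc(K)|) = (2!/2^2) * (4/pi)^1 * sqrt(1784)
= 0.5 * 1.273240 * 42.237424
= 26.8892

26.8892


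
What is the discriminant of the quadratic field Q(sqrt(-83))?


For K = Q(sqrt(d)) with d squarefree: disc(K) = d if d = 1 mod 4, and disc(K) = 4d if d = 2 or 3 mod 4.
Here d = -83, and d mod 4 = 1.
d = 1 mod 4 (O_K = Z[(1+sqrt(d))/2]), so disc(K) = d = -83

-83


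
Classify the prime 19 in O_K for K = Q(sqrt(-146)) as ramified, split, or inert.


K = Q(sqrt(-146)). Since d mod 4 = 2, disc(K) = -584.
Check p | disc: -584 mod 19 = 5.
p does not divide disc. Compute Legendre symbol (d/p):
6^((19-1)/2) mod 19 = 1
(d/p) = 1, so p splits: (p) = P*P' with e=1, f=1, g=2.
Therefore p is split.

split


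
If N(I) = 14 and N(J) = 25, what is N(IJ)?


N(IJ) = N(I) * N(J)
= 14 * 25
= 350

350


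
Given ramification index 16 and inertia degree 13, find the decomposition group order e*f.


|D_P| = e * f
= 16 * 13
= 208

208


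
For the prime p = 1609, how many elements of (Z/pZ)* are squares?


For prime p, the number of non-zero quadratic residues is (p-1)/2.
= (1609-1)/2
= 804

804


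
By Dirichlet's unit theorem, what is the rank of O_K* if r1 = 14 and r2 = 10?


By Dirichlet's unit theorem:
rank = r1 + r2 - 1
= 14 + 10 - 1
= 23

23


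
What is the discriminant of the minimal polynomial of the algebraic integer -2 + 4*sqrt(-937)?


The element -2 + 4*sqrt(-937) has minimal polynomial:
x^2 + 4*x + 14996
Discriminant = (4)^2 - 4*(14996)
= 16 - 59984
= -59968

-59968


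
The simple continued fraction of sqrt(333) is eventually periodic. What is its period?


Run the CF algorithm for sqrt(333).
a_0 = floor(sqrt(333)) = 18; set m_0=0, q_0=1.
Recurrence: m' = q*a - m,  q' = (d - m'^2)/q,  a' = floor((a_0 + m')/q').
  step 1: m=18, q=9, a=4
  step 2: m=18, q=1, a=36
a_2 = 2*a_0 = 36, so the period closes here.
sqrt(333) = [18; 4, 36]
Period length = 2

2


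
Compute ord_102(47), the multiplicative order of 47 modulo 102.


We want ord_102(47), the smallest k >= 1 with 47^k = 1 mod 102.
n = 102 = 2 * 3 * 17, phi(102) = 32; the order divides phi(n).
Divisors of 32: 1, 2, 4, 8, 16, 32
Repeated squaring mod 102: 47^1 = 47, 47^2 = 67, 47^4 = 1, 47^8 = 1, 47^16 = 1, 47^32 = 1
Test divisors in increasing order:
  k=1: 47^1 = 47 mod 102
  k=2: 47^2 = 67 mod 102
  k=4: 47^4 = 1 mod 102  <- first divisor giving 1
Order = 4

4


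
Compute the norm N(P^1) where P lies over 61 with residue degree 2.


N(P^a) = p^(a*f)
= 61^(1*2)
= 61^2
= 3721

3721


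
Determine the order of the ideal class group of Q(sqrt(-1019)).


K = Q(sqrt(-1019)). d mod 4 = 1, so D = disc(K) = d = -1019
h(K) equals the number of primitive reduced positive-definite forms (a, b, c) = a*x^2 + b*x*y + c*y^2 with b^2 - 4ac = D,
where reduced means |b| <= a <= c, with b >= 0 whenever |b| = a or a = c, and primitive means gcd(a, b, c) = 1.
Reduced forces 3a^2 <= |D| = 1019, so 1 <= a <= 18; b must have the parity of D, and c = (b^2 - D)/(4a) must be an integer >= a.
Enumerate a = 1..18, b in [-a, a]:
  a=1: (1, 1, 255)  [1]
  a=2: none
  a=3: (3, -1, 85), (3, 1, 85)  [2]
  a=4: none
  a=5: (5, -1, 51), (5, 1, 51)  [2]
  a=6..8: none
  a=9: (9, -5, 29), (9, 5, 29)  [2]
  a=10: none
  a=11: (11, -9, 25), (11, 9, 25)  [2]
  a=12..14: none
  a=15: (15, -11, 19), (15, -1, 17), (15, 1, 17), (15, 11, 19)  [4]
  a=16..18: none
Total reduced forms: 1 + 2 + 2 + 2 + 2 + 4 = 13
h = 13

13


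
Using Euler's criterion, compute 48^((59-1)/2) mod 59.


p = 59 is prime and the exponent is (p-1)/2 = 29, so by Euler's criterion 48^29 = (48/59) = +1 or -1 mod 59.
Compute by square-and-multiply:
  29 = 16 + 8 + 4 + 1 (binary 11101)
  Repeated squaring mod 59: 48^1 = 48, 48^2 = 3, 48^4 = 9, 48^8 = 22, 48^16 = 12
  48^29 = 48^16 * 48^8 * 48^4 * 48^1 = 12 * 22 * 9 * 48 mod 59
    12 * 22 = 264 = 28 mod 59
    28 * 9 = 252 = 16 mod 59
    16 * 48 = 768 = 1 mod 59
  48^29 = 1 mod 59
Result 1: 48 is a quadratic residue mod 59.
48^29 mod 59 = 1

1


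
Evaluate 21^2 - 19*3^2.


x^2 - d*y^2
= 21^2 - 19*3^2
= 441 - 171
= 270

270


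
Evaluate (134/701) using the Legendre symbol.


p = 701 is prime, so compute (134/701) with the reciprocity algorithm (Jacobi-symbol steps: pull out 2s via (2/n), flip via reciprocity, reduce):
  pull out 2: (2/701) = -1  (since 701 mod 8 = 5)
  reciprocity: (67/701) -> +(701/67)
  reduce: (31/67)
  reciprocity: (31/67) -> -(67/31)
  reduce: (5/31)
  reciprocity: (5/31) -> +(31/5)
  reduce: (1/5)
  (1/5) = 1
Product of signs = 1
(134/701) = 1

1


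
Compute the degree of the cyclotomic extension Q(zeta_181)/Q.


The degree equals Euler's totient phi(181).
181 = 181
phi(181) = 180

180


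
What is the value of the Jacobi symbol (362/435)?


Compute (362/435) via quadratic reciprocity:
  pull out 2: (2/435) = -1  (since 435 mod 8 = 3)
  reciprocity: (181/435) -> +(435/181)
  reduce: (73/181)
  reciprocity: (73/181) -> +(181/73)
  reduce: (35/73)
  reciprocity: (35/73) -> +(73/35)
  reduce: (3/35)
  reciprocity: (3/35) -> -(35/3)
  reduce: (2/3)
  pull out 2: (2/3) = -1  (since 3 mod 8 = 3)
  (1/3) = 1
Product of signs = -1

-1


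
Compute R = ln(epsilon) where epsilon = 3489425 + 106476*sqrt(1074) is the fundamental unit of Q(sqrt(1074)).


epsilon = 3489425 + 106476*sqrt(1074)
= 6.9788e+06
R = ln(6.9788e+06)
= 15.7584

15.7584


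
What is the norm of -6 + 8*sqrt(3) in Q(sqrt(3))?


N(a + b*sqrt(d)) = a^2 - d*b^2
= (-6)^2 - (3)*(8)^2
= 36 - 192
= -156

-156


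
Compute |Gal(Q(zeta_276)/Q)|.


|Gal(Q(zeta_276)/Q)| = phi(276)
= 88

88


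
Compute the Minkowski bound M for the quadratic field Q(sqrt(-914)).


d = -914, d mod 4 = 2, so disc(K) = 4d = -3656; |disc(K)| = 3656
Imaginary quadratic field, so n = 2, s = r2 = 1, r1 = 0
M = (n!/n^n) * (4/pi)^s * sqrt(|disc(K)|) = (2!/2^2) * (4/pi)^1 * sqrt(3656)
= 0.5 * 1.273240 * 60.464866
= 38.4931

38.4931


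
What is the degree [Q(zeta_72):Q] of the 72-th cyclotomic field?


The degree equals Euler's totient phi(72).
72 = 2^3 * 3^2
phi(72) = 24

24


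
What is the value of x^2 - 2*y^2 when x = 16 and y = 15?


x^2 - d*y^2
= 16^2 - 2*15^2
= 256 - 450
= -194

-194


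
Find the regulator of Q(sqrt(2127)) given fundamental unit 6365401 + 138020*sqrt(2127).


epsilon = 6365401 + 138020*sqrt(2127)
= 1.2731e+07
R = ln(1.2731e+07)
= 16.3595

16.3595


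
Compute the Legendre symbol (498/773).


p = 773 is prime, so compute (498/773) with the reciprocity algorithm (Jacobi-symbol steps: pull out 2s via (2/n), flip via reciprocity, reduce):
  pull out 2: (2/773) = -1  (since 773 mod 8 = 5)
  reciprocity: (249/773) -> +(773/249)
  reduce: (26/249)
  pull out 2: (2/249) = +1  (since 249 mod 8 = 1)
  reciprocity: (13/249) -> +(249/13)
  reduce: (2/13)
  pull out 2: (2/13) = -1  (since 13 mod 8 = 5)
  (1/13) = 1
Product of signs = 1
(498/773) = 1

1


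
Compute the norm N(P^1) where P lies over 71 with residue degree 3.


N(P^a) = p^(a*f)
= 71^(1*3)
= 71^3
= 357911

357911


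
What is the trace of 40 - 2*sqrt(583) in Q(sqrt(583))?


Tr(a + b*sqrt(d)) = (a + b*sqrt(d)) + (a - b*sqrt(d)) = 2a
= 2 * (40)
= 80

80


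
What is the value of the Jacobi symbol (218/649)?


Compute (218/649) via quadratic reciprocity:
  pull out 2: (2/649) = +1  (since 649 mod 8 = 1)
  reciprocity: (109/649) -> +(649/109)
  reduce: (104/109)
  pull out 2: (2/109) = -1  (since 109 mod 8 = 5)
  pull out 2: (2/109) = -1  (since 109 mod 8 = 5)
  pull out 2: (2/109) = -1  (since 109 mod 8 = 5)
  reciprocity: (13/109) -> +(109/13)
  reduce: (5/13)
  reciprocity: (5/13) -> +(13/5)
  reduce: (3/5)
  reciprocity: (3/5) -> +(5/3)
  reduce: (2/3)
  pull out 2: (2/3) = -1  (since 3 mod 8 = 3)
  (1/3) = 1
Product of signs = 1

1


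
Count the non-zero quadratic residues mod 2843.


For prime p, the number of non-zero quadratic residues is (p-1)/2.
= (2843-1)/2
= 1421

1421


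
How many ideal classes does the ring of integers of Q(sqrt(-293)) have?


K = Q(sqrt(-293)). d mod 4 = 3, so D = disc(K) = 4d = -1172
h(K) equals the number of primitive reduced positive-definite forms (a, b, c) = a*x^2 + b*x*y + c*y^2 with b^2 - 4ac = D,
where reduced means |b| <= a <= c, with b >= 0 whenever |b| = a or a = c, and primitive means gcd(a, b, c) = 1.
Reduced forces 3a^2 <= |D| = 1172, so 1 <= a <= 19; b must have the parity of D, and c = (b^2 - D)/(4a) must be an integer >= a.
Enumerate a = 1..19, b in [-a, a]:
  a=1: (1, 0, 293)  [1]
  a=2: (2, 2, 147)  [1]
  a=3: (3, -2, 98), (3, 2, 98)  [2]
  a=4..5: none
  a=6: (6, -2, 49), (6, 2, 49)  [2]
  a=7: (7, -2, 42), (7, 2, 42)  [2]
  a=8: none
  a=9: (9, -4, 33), (9, 4, 33)  [2]
  a=10: none
  a=11: (11, -4, 27), (11, 4, 27)  [2]
  a=12..13: none
  a=14: (14, -2, 21), (14, 2, 21)  [2]
  a=15..16: none
  a=17: (17, -16, 21), (17, 16, 21)  [2]
  a=18: (18, -14, 19), (18, 14, 19)  [2]
  a=19: none
Total reduced forms: 1 + 1 + 2 + 2 + 2 + 2 + 2 + 2 + 2 + 2 = 18
h = 18

18


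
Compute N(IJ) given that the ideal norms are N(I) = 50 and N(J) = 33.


N(IJ) = N(I) * N(J)
= 50 * 33
= 1650

1650


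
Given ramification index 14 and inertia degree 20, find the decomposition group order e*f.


|D_P| = e * f
= 14 * 20
= 280

280


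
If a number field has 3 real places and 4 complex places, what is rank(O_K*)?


By Dirichlet's unit theorem:
rank = r1 + r2 - 1
= 3 + 4 - 1
= 6

6


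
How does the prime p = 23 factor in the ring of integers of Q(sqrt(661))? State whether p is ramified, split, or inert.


K = Q(sqrt(661)). Since d mod 4 = 1, disc(K) = 661.
Check p | disc: 661 mod 23 = 17.
p does not divide disc. Compute Legendre symbol (d/p):
17^((23-1)/2) mod 23 = -1
(d/p) = -1, so p is inert: (p) stays prime with e=1, f=2, g=1.
Therefore p is inert.

inert


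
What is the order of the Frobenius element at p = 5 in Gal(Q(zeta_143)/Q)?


The Frobenius at p in Gal(Q(zeta_n)/Q) = (Z/nZ)* is the class of p, so its order is ord_143(5), the smallest k >= 1 with 5^k = 1 mod 143.
n = 143 = 11 * 13, phi(143) = 120; the order divides phi(n).
Divisors of 120: 1, 2, 3, 4, 5, 6, 8, 10, 12, 15, 20, 24, 30, 40, 60, 120
Repeated squaring mod 143: 5^1 = 5, 5^2 = 25, 5^4 = 53, 5^8 = 92, 5^16 = 27, 5^32 = 14, 5^64 = 53
Test divisors in increasing order:
  k=1: 5^1 = 5 mod 143
  k=2: 5^2 = 25 mod 143
  k=3: 5^3 = 25 * 5 = 125 mod 143
  k=4: 5^4 = 53 mod 143
  k=5: 5^5 = 53 * 5 = 122 mod 143
  k=6: 5^6 = 53 * 25 = 38 mod 143
  k=8: 5^8 = 92 mod 143
  k=10: 5^10 = 92 * 25 = 12 mod 143
  k=12: 5^12 = 92 * 53 = 14 mod 143
  k=15: 5^15 = 92 * 53 * 25 * 5 = 34 mod 143
  k=20: 5^20 = 27 * 53 = 1 mod 143  <- first divisor giving 1
Order = 20

20


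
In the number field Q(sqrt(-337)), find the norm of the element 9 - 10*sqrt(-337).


N(a + b*sqrt(d)) = a^2 - d*b^2
= (9)^2 - (-337)*(-10)^2
= 81 + 33700
= 33781

33781


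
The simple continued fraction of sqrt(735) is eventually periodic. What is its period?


Run the CF algorithm for sqrt(735).
a_0 = floor(sqrt(735)) = 27; set m_0=0, q_0=1.
Recurrence: m' = q*a - m,  q' = (d - m'^2)/q,  a' = floor((a_0 + m')/q').
  step 1: m=27, q=6, a=9
  step 2: m=27, q=1, a=54
a_2 = 2*a_0 = 54, so the period closes here.
sqrt(735) = [27; 9, 54]
Period length = 2

2


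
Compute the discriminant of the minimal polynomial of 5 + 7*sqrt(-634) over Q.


The element 5 + 7*sqrt(-634) has minimal polynomial:
x^2 - 10*x + 31091
Discriminant = (-10)^2 - 4*(31091)
= 100 - 124364
= -124264

-124264


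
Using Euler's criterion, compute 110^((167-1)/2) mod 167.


p = 167 is prime and the exponent is (p-1)/2 = 83, so by Euler's criterion 110^83 = (110/167) = +1 or -1 mod 167.
Compute by square-and-multiply:
  83 = 64 + 16 + 2 + 1 (binary 1010011)
  Repeated squaring mod 167: 110^1 = 110, 110^2 = 76, 110^4 = 98, 110^8 = 85, 110^16 = 44, 110^32 = 99, 110^64 = 115
  110^83 = 110^64 * 110^16 * 110^2 * 110^1 = 115 * 44 * 76 * 110 mod 167
    115 * 44 = 5060 = 50 mod 167
    50 * 76 = 3800 = 126 mod 167
    126 * 110 = 13860 = 166 mod 167
  110^83 = 166 mod 167
Result 166 = p - 1 = -1 mod 167: 110 is a quadratic non-residue mod 167. As a residue in [0, p-1] the value is 166.
110^83 mod 167 = 166

166


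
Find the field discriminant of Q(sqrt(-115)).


For K = Q(sqrt(d)) with d squarefree: disc(K) = d if d = 1 mod 4, and disc(K) = 4d if d = 2 or 3 mod 4.
Here d = -115, and d mod 4 = 1.
d = 1 mod 4 (O_K = Z[(1+sqrt(d))/2]), so disc(K) = d = -115

-115


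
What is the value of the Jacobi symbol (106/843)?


Compute (106/843) via quadratic reciprocity:
  pull out 2: (2/843) = -1  (since 843 mod 8 = 3)
  reciprocity: (53/843) -> +(843/53)
  reduce: (48/53)
  pull out 2: (2/53) = -1  (since 53 mod 8 = 5)
  pull out 2: (2/53) = -1  (since 53 mod 8 = 5)
  pull out 2: (2/53) = -1  (since 53 mod 8 = 5)
  pull out 2: (2/53) = -1  (since 53 mod 8 = 5)
  reciprocity: (3/53) -> +(53/3)
  reduce: (2/3)
  pull out 2: (2/3) = -1  (since 3 mod 8 = 3)
  (1/3) = 1
Product of signs = 1

1


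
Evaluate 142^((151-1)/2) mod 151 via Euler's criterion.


p = 151 is prime and the exponent is (p-1)/2 = 75, so by Euler's criterion 142^75 = (142/151) = +1 or -1 mod 151.
Compute by square-and-multiply:
  75 = 64 + 8 + 2 + 1 (binary 1001011)
  Repeated squaring mod 151: 142^1 = 142, 142^2 = 81, 142^4 = 68, 142^8 = 94, 142^16 = 78, 142^32 = 44, 142^64 = 124
  142^75 = 142^64 * 142^8 * 142^2 * 142^1 = 124 * 94 * 81 * 142 mod 151
    124 * 94 = 11656 = 29 mod 151
    29 * 81 = 2349 = 84 mod 151
    84 * 142 = 11928 = 150 mod 151
  142^75 = 150 mod 151
Result 150 = p - 1 = -1 mod 151: 142 is a quadratic non-residue mod 151. As a residue in [0, p-1] the value is 150.
142^75 mod 151 = 150

150


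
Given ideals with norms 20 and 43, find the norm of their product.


N(IJ) = N(I) * N(J)
= 20 * 43
= 860

860


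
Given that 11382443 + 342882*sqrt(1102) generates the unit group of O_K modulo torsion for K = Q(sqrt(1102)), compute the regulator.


epsilon = 11382443 + 342882*sqrt(1102)
= 2.2765e+07
R = ln(2.2765e+07)
= 16.9407

16.9407


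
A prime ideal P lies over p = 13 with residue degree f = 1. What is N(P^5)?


N(P^a) = p^(a*f)
= 13^(5*1)
= 13^5
= 371293

371293


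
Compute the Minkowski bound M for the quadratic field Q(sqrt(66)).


d = 66, d mod 4 = 2, so disc(K) = 4d = 264; |disc(K)| = 264
Real quadratic field, so n = 2, s = r2 = 0, r1 = 2
M = (n!/n^n) * (4/pi)^s * sqrt(|disc(K)|) = (2!/2^2) * (4/pi)^0 * sqrt(264)
= 0.5 * 1.000000 * 16.248077
= 8.1240

8.1240


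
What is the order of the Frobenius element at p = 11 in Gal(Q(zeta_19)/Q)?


The Frobenius at p in Gal(Q(zeta_n)/Q) = (Z/nZ)* is the class of p, so its order is ord_19(11), the smallest k >= 1 with 11^k = 1 mod 19.
n = 19 = 19, phi(19) = 18; the order divides phi(n).
Divisors of 18: 1, 2, 3, 6, 9, 18
Repeated squaring mod 19: 11^1 = 11, 11^2 = 7, 11^4 = 11, 11^8 = 7, 11^16 = 11
Test divisors in increasing order:
  k=1: 11^1 = 11 mod 19
  k=2: 11^2 = 7 mod 19
  k=3: 11^3 = 7 * 11 = 1 mod 19  <- first divisor giving 1
Order = 3

3


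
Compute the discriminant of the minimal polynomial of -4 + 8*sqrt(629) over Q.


The element -4 + 8*sqrt(629) has minimal polynomial:
x^2 + 8*x - 40240
Discriminant = (8)^2 - 4*(-40240)
= 64 + 160960
= 161024

161024


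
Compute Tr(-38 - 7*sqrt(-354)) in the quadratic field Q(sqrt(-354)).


Tr(a + b*sqrt(d)) = (a + b*sqrt(d)) + (a - b*sqrt(d)) = 2a
= 2 * (-38)
= -76

-76


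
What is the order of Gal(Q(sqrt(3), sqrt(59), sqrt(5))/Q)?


The 3 square roots of distinct primes are multiplicatively independent over Q,
so [K:Q] = 2^3 and Gal(K/Q) is isomorphic to (Z/2Z)^3.
|Gal| = 2^3 = 8

8


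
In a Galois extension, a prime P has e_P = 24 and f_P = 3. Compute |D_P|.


|D_P| = e * f
= 24 * 3
= 72

72


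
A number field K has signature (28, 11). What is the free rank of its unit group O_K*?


By Dirichlet's unit theorem:
rank = r1 + r2 - 1
= 28 + 11 - 1
= 38

38


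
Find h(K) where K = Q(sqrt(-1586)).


K = Q(sqrt(-1586)). d mod 4 = 2, so D = disc(K) = 4d = -6344
h(K) equals the number of primitive reduced positive-definite forms (a, b, c) = a*x^2 + b*x*y + c*y^2 with b^2 - 4ac = D,
where reduced means |b| <= a <= c, with b >= 0 whenever |b| = a or a = c, and primitive means gcd(a, b, c) = 1.
Reduced forces 3a^2 <= |D| = 6344, so 1 <= a <= 45; b must have the parity of D, and c = (b^2 - D)/(4a) must be an integer >= a.
Enumerate a = 1..45, b in [-a, a]:
  a=1: (1, 0, 1586)  [1]
  a=2: (2, 0, 793)  [1]
  a=3: (3, -2, 529), (3, 2, 529)  [2]
  a=4: none
  a=5: (5, -4, 318), (5, 4, 318)  [2]
  a=6: (6, -4, 265), (6, 4, 265)  [2]
  a=7..8: none
  a=9: (9, -8, 178), (9, 8, 178)  [2]
  a=10: (10, -4, 159), (10, 4, 159)  [2]
  a=11: (11, -6, 145), (11, 6, 145)  [2]
  a=12: none
  a=13: (13, 0, 122)  [1]
  a=14: none
  a=15: (15, -14, 109), (15, -4, 106), (15, 4, 106), (15, 14, 109)  [4]
  a=16..17: none
  a=18: (18, -8, 89), (18, 8, 89)  [2]
  a=19..21: none
  a=22: (22, -16, 75), (22, 16, 75)  [2]
  a=23: (23, -2, 69), (23, 2, 69)  [2]
  a=24: none
  a=25: (25, -16, 66), (25, 16, 66)  [2]
  a=26: (26, 0, 61)  [1]
  a=27: (27, -26, 65), (27, 26, 65)  [2]
  a=28: none
  a=29: (29, -6, 55), (29, 6, 55)  [2]
  a=30: (30, -16, 55), (30, -4, 53), (30, 4, 53), (30, 16, 55)  [4]
  a=31..32: none
  a=33: (33, -28, 54), (33, -16, 50), (33, 16, 50), (33, 28, 54)  [4]
  a=34..38: none
  a=39: (39, -26, 45), (39, 26, 45)  [2]
  a=40..44: none
  a=45: (45, -44, 46), (45, 44, 46)  [2]
Total reduced forms: 1 + 1 + 2 + 2 + 2 + 2 + 2 + 2 + 1 + 4 + 2 + 2 + 2 + 2 + 1 + 2 + 2 + 4 + 4 + 2 + 2 = 44
h = 44

44


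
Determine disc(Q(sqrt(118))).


For K = Q(sqrt(d)) with d squarefree: disc(K) = d if d = 1 mod 4, and disc(K) = 4d if d = 2 or 3 mod 4.
Here d = 118, and d mod 4 = 2.
d = 2 mod 4, not 1 (O_K = Z[sqrt(d)]), so disc(K) = 4d = 4 * (118) = 472

472


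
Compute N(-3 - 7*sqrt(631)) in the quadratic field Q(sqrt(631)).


N(a + b*sqrt(d)) = a^2 - d*b^2
= (-3)^2 - (631)*(-7)^2
= 9 - 30919
= -30910

-30910


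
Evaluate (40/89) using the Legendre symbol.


p = 89 is prime, so compute (40/89) with the reciprocity algorithm (Jacobi-symbol steps: pull out 2s via (2/n), flip via reciprocity, reduce):
  pull out 2: (2/89) = +1  (since 89 mod 8 = 1)
  pull out 2: (2/89) = +1  (since 89 mod 8 = 1)
  pull out 2: (2/89) = +1  (since 89 mod 8 = 1)
  reciprocity: (5/89) -> +(89/5)
  reduce: (4/5)
  pull out 2: (2/5) = -1  (since 5 mod 8 = 5)
  pull out 2: (2/5) = -1  (since 5 mod 8 = 5)
  (1/5) = 1
Product of signs = 1
(40/89) = 1

1


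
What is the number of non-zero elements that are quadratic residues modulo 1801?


For prime p, the number of non-zero quadratic residues is (p-1)/2.
= (1801-1)/2
= 900

900


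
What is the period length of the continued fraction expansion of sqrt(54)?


Run the CF algorithm for sqrt(54).
a_0 = floor(sqrt(54)) = 7; set m_0=0, q_0=1.
Recurrence: m' = q*a - m,  q' = (d - m'^2)/q,  a' = floor((a_0 + m')/q').
  step 1: m=7, q=5, a=2
  step 2: m=3, q=9, a=1
  step 3: m=6, q=2, a=6
  step 4: m=6, q=9, a=1
  step 5: m=3, q=5, a=2
  step 6: m=7, q=1, a=14
a_6 = 2*a_0 = 14, so the period closes here.
sqrt(54) = [7; 2, 1, 6, 1, 2, 14]
Period length = 6

6


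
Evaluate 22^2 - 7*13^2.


x^2 - d*y^2
= 22^2 - 7*13^2
= 484 - 1183
= -699

-699


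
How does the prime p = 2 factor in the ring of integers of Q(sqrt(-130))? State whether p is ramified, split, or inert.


K = Q(sqrt(-130)). Since d mod 4 = 2, disc(K) = -520.
Check p | disc: -520 mod 2 = 0.
p divides disc, so p ramifies: (p) = P^2 with e=2, f=1, g=1.
Therefore p is ramified.

ramified


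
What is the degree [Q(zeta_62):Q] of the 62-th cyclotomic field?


The degree equals Euler's totient phi(62).
62 = 2 * 31
phi(62) = 30

30


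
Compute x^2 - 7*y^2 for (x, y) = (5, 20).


x^2 - d*y^2
= 5^2 - 7*20^2
= 25 - 2800
= -2775

-2775


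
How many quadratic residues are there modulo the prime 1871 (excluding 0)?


For prime p, the number of non-zero quadratic residues is (p-1)/2.
= (1871-1)/2
= 935

935


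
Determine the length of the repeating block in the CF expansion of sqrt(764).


Run the CF algorithm for sqrt(764).
a_0 = floor(sqrt(764)) = 27; set m_0=0, q_0=1.
Recurrence: m' = q*a - m,  q' = (d - m'^2)/q,  a' = floor((a_0 + m')/q').
  step 1: m=27, q=35, a=1
  step 2: m=8, q=20, a=1
  step 3: m=12, q=31, a=1
  step 4: m=19, q=13, a=3
  step 5: m=20, q=28, a=1
  step 6: m=8, q=25, a=1
  step 7: m=17, q=19, a=2
  step 8: m=21, q=17, a=2
  step 9: m=13, q=35, a=1
  step 10: m=22, q=8, a=6
  step 11: m=26, q=11, a=4
  step 12: m=18, q=40, a=1
  step 13: m=22, q=7, a=7
  step 14: m=27, q=5, a=10
  step 15: m=23, q=47, a=1
  step 16: m=24, q=4, a=12
  step 17: m=24, q=47, a=1
  step 18: m=23, q=5, a=10
  step 19: m=27, q=7, a=7
  step 20: m=22, q=40, a=1
  step 21: m=18, q=11, a=4
  step 22: m=26, q=8, a=6
  step 23: m=22, q=35, a=1
  step 24: m=13, q=17, a=2
  step 25: m=21, q=19, a=2
  step 26: m=17, q=25, a=1
  step 27: m=8, q=28, a=1
  step 28: m=20, q=13, a=3
  step 29: m=19, q=31, a=1
  step 30: m=12, q=20, a=1
  step 31: m=8, q=35, a=1
  step 32: m=27, q=1, a=54
a_32 = 2*a_0 = 54, so the period closes here.
sqrt(764) = [27; 1, 1, 1, 3, 1, 1, 2, 2, 1, 6, 4, 1, 7, 10, 1, 12, 1, 10, 7, 1, 4, 6, 1, 2, 2, 1, 1, 3, 1, 1, 1, 54]
Period length = 32

32


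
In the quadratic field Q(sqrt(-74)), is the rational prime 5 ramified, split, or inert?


K = Q(sqrt(-74)). Since d mod 4 = 2, disc(K) = -296.
Check p | disc: -296 mod 5 = 4.
p does not divide disc. Compute Legendre symbol (d/p):
1^((5-1)/2) mod 5 = 1
(d/p) = 1, so p splits: (p) = P*P' with e=1, f=1, g=2.
Therefore p is split.

split


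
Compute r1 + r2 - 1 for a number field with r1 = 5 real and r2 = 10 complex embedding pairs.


By Dirichlet's unit theorem:
rank = r1 + r2 - 1
= 5 + 10 - 1
= 14

14


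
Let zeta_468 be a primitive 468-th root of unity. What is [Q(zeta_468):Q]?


The degree equals Euler's totient phi(468).
468 = 2^2 * 3^2 * 13
phi(468) = 144

144


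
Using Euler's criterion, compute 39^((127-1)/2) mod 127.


p = 127 is prime and the exponent is (p-1)/2 = 63, so by Euler's criterion 39^63 = (39/127) = +1 or -1 mod 127.
Compute by square-and-multiply:
  63 = 32 + 16 + 8 + 4 + 2 + 1 (binary 111111)
  Repeated squaring mod 127: 39^1 = 39, 39^2 = 124, 39^4 = 9, 39^8 = 81, 39^16 = 84, 39^32 = 71
  39^63 = 39^32 * 39^16 * 39^8 * 39^4 * 39^2 * 39^1 = 71 * 84 * 81 * 9 * 124 * 39 mod 127
    71 * 84 = 5964 = 122 mod 127
    122 * 81 = 9882 = 103 mod 127
    103 * 9 = 927 = 38 mod 127
    38 * 124 = 4712 = 13 mod 127
    13 * 39 = 507 = 126 mod 127
  39^63 = 126 mod 127
Result 126 = p - 1 = -1 mod 127: 39 is a quadratic non-residue mod 127. As a residue in [0, p-1] the value is 126.
39^63 mod 127 = 126

126


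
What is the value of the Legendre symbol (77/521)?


p = 521 is prime, so compute (77/521) with the reciprocity algorithm (Jacobi-symbol steps: pull out 2s via (2/n), flip via reciprocity, reduce):
  reciprocity: (77/521) -> +(521/77)
  reduce: (59/77)
  reciprocity: (59/77) -> +(77/59)
  reduce: (18/59)
  pull out 2: (2/59) = -1  (since 59 mod 8 = 3)
  reciprocity: (9/59) -> +(59/9)
  reduce: (5/9)
  reciprocity: (5/9) -> +(9/5)
  reduce: (4/5)
  pull out 2: (2/5) = -1  (since 5 mod 8 = 5)
  pull out 2: (2/5) = -1  (since 5 mod 8 = 5)
  (1/5) = 1
Product of signs = -1
(77/521) = -1

-1


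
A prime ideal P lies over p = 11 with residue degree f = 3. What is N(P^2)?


N(P^a) = p^(a*f)
= 11^(2*3)
= 11^6
= 1771561

1771561


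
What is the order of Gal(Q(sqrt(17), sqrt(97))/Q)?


The 2 square roots of distinct primes are multiplicatively independent over Q,
so [K:Q] = 2^2 and Gal(K/Q) is isomorphic to (Z/2Z)^2.
|Gal| = 2^2 = 4

4


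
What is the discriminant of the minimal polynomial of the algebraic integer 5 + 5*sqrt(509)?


The element 5 + 5*sqrt(509) has minimal polynomial:
x^2 - 10*x - 12700
Discriminant = (-10)^2 - 4*(-12700)
= 100 + 50800
= 50900

50900


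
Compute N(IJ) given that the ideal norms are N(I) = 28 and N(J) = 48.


N(IJ) = N(I) * N(J)
= 28 * 48
= 1344

1344


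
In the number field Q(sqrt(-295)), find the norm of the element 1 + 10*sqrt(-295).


N(a + b*sqrt(d)) = a^2 - d*b^2
= (1)^2 - (-295)*(10)^2
= 1 + 29500
= 29501

29501


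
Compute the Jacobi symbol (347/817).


Compute (347/817) via quadratic reciprocity:
  reciprocity: (347/817) -> +(817/347)
  reduce: (123/347)
  reciprocity: (123/347) -> -(347/123)
  reduce: (101/123)
  reciprocity: (101/123) -> +(123/101)
  reduce: (22/101)
  pull out 2: (2/101) = -1  (since 101 mod 8 = 5)
  reciprocity: (11/101) -> +(101/11)
  reduce: (2/11)
  pull out 2: (2/11) = -1  (since 11 mod 8 = 3)
  (1/11) = 1
Product of signs = -1

-1


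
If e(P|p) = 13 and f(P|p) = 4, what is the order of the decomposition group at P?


|D_P| = e * f
= 13 * 4
= 52

52


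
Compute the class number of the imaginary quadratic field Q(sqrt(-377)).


K = Q(sqrt(-377)). d mod 4 = 3, so D = disc(K) = 4d = -1508
h(K) equals the number of primitive reduced positive-definite forms (a, b, c) = a*x^2 + b*x*y + c*y^2 with b^2 - 4ac = D,
where reduced means |b| <= a <= c, with b >= 0 whenever |b| = a or a = c, and primitive means gcd(a, b, c) = 1.
Reduced forces 3a^2 <= |D| = 1508, so 1 <= a <= 22; b must have the parity of D, and c = (b^2 - D)/(4a) must be an integer >= a.
Enumerate a = 1..22, b in [-a, a]:
  a=1: (1, 0, 377)  [1]
  a=2: (2, 2, 189)  [1]
  a=3: (3, -2, 126), (3, 2, 126)  [2]
  a=4..5: none
  a=6: (6, -2, 63), (6, 2, 63)  [2]
  a=7: (7, -2, 54), (7, 2, 54)  [2]
  a=8: none
  a=9: (9, -2, 42), (9, 2, 42)  [2]
  a=10..12: none
  a=13: (13, 0, 29)  [1]
  a=14: (14, -2, 27), (14, 2, 27)  [2]
  a=15..17: none
  a=18: (18, -2, 21), (18, 2, 21)  [2]
  a=19..20: none
  a=21: (21, 16, 21)  [1]
  a=22: none
Total reduced forms: 1 + 1 + 2 + 2 + 2 + 2 + 1 + 2 + 2 + 1 = 16
h = 16

16
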